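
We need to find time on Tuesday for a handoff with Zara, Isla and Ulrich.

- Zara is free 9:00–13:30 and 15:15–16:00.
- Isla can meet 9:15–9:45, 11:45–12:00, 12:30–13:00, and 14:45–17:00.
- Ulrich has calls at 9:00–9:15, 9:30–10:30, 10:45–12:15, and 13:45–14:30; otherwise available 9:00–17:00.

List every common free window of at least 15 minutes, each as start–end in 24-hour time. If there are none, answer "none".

09:15–09:30, 12:30–13:00, 15:15–16:00

Ulrich free within 09:00–17:00: 09:15–09:30, 10:30–10:45, 12:15–13:45, 14:30–17:00.
Zara ∩ Isla: 09:15–09:45, 11:45–12:00, 12:30–13:00, 15:15–16:00.
Zara ∩ Isla ∩ Ulrich: 09:15–09:30, 12:30–13:00, 15:15–16:00.
Windows ≥ 15 min: 09:15–09:30, 12:30–13:00, 15:15–16:00.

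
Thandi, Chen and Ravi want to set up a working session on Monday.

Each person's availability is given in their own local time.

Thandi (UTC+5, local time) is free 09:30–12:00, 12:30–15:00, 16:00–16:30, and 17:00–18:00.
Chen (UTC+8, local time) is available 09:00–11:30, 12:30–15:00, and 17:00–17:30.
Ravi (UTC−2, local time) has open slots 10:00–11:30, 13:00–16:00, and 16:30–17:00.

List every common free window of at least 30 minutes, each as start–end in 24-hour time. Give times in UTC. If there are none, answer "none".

none

Thandi → UTC: 04:30–07:00, 07:30–10:00, 11:00–11:30, 12:00–13:00.
Chen → UTC: 01:00–03:30, 04:30–07:00, 09:00–09:30.
Ravi → UTC: 12:00–13:30, 15:00–18:00, 18:30–19:00.
Thandi ∩ Chen: 04:30–07:00, 09:00–09:30.
Thandi ∩ Chen ∩ Ravi: (none).
Windows ≥ 30 min: (none).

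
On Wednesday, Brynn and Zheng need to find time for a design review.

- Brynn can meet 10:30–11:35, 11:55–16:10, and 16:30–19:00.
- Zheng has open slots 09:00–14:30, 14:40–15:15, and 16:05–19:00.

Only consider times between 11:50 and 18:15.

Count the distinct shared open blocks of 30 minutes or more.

3

Brynn ∩ Zheng: 10:30–11:35, 11:55–14:30, 14:40–15:15, 16:05–16:10, 16:30–19:00.
Restricted to 11:50–18:15: 11:55–14:30, 14:40–15:15, 16:05–16:10, 16:30–18:15.
Windows ≥ 30 min: 11:55–14:30, 14:40–15:15, 16:30–18:15.
That's 3 windows.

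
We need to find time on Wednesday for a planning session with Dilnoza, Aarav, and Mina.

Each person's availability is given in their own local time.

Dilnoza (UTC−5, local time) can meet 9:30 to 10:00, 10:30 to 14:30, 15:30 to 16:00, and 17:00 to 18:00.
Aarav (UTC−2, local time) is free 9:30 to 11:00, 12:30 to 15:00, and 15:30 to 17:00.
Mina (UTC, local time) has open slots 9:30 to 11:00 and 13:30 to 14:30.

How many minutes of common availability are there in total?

0 minutes

Dilnoza → UTC: 14:30–15:00, 15:30–19:30, 20:30–21:00, 22:00–23:00.
Aarav → UTC: 11:30–13:00, 14:30–17:00, 17:30–19:00.
Mina → UTC: 09:30–11:00, 13:30–14:30.
Dilnoza ∩ Aarav: 14:30–15:00, 15:30–17:00, 17:30–19:00.
Dilnoza ∩ Aarav ∩ Mina: (none).
Total common minutes: 0.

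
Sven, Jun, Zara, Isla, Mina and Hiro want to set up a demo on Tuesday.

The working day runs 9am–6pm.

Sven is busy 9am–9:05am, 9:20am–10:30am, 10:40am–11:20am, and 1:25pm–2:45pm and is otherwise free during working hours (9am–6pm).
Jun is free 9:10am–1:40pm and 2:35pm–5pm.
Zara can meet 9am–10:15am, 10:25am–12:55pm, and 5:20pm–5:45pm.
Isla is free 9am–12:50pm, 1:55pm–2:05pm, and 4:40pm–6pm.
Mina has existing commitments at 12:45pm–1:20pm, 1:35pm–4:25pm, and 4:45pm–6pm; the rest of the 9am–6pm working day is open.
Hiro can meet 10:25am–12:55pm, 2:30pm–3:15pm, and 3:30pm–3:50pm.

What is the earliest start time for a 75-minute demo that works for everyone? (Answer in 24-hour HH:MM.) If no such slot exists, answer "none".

Sven free within 09:00–18:00: 09:05–09:20, 10:30–10:40, 11:20–13:25, 14:45–18:00.
Mina free within 09:00–18:00: 09:00–12:45, 13:20–13:35, 16:25–16:45.
Sven ∩ Jun: 09:10–09:20, 10:30–10:40, 11:20–13:25, 14:45–17:00.
Sven ∩ Jun ∩ Zara: 09:10–09:20, 10:30–10:40, 11:20–12:55.
Sven ∩ Jun ∩ Zara ∩ Isla: 09:10–09:20, 10:30–10:40, 11:20–12:50.
Sven ∩ Jun ∩ Zara ∩ Isla ∩ Mina: 09:10–09:20, 10:30–10:40, 11:20–12:45.
Sven ∩ Jun ∩ Zara ∩ Isla ∩ Mina ∩ Hiro: 10:30–10:40, 11:20–12:45.
Windows ≥ 75 min: 11:20–12:45.
Earliest such window starts at 11:20.

11:20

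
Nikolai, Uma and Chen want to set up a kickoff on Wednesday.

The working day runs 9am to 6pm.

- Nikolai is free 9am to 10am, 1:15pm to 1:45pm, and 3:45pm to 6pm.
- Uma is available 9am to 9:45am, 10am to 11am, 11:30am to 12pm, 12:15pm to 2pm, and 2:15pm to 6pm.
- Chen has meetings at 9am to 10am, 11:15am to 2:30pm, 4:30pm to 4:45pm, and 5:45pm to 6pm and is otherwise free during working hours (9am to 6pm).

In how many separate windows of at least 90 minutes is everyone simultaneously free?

0

Chen free within 09:00–18:00: 10:00–11:15, 14:30–16:30, 16:45–17:45.
Nikolai ∩ Uma: 09:00–09:45, 13:15–13:45, 15:45–18:00.
Nikolai ∩ Uma ∩ Chen: 15:45–16:30, 16:45–17:45.
Windows ≥ 90 min: (none).
That's 0 windows.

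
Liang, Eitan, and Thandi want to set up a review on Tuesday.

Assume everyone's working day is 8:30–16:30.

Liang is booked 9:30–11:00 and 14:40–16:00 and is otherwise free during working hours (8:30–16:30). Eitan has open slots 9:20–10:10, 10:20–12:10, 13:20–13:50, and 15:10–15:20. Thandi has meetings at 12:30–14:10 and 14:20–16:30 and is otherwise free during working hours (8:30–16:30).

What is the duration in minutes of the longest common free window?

70 minutes

Liang free within 08:30–16:30: 08:30–09:30, 11:00–14:40, 16:00–16:30.
Thandi free within 08:30–16:30: 08:30–12:30, 14:10–14:20.
Liang ∩ Eitan: 09:20–09:30, 11:00–12:10, 13:20–13:50.
Liang ∩ Eitan ∩ Thandi: 09:20–09:30, 11:00–12:10.
Common window lengths: 10, 70 min; longest is 70.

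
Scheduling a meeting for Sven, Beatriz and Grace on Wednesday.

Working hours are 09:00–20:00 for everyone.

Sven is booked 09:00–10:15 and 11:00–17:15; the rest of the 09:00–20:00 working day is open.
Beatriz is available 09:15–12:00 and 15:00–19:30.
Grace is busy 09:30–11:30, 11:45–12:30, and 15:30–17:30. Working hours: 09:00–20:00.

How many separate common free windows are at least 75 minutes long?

Sven free within 09:00–20:00: 10:15–11:00, 17:15–20:00.
Grace free within 09:00–20:00: 09:00–09:30, 11:30–11:45, 12:30–15:30, 17:30–20:00.
Sven ∩ Beatriz: 10:15–11:00, 17:15–19:30.
Sven ∩ Beatriz ∩ Grace: 17:30–19:30.
Windows ≥ 75 min: 17:30–19:30.
That's 1 window.

1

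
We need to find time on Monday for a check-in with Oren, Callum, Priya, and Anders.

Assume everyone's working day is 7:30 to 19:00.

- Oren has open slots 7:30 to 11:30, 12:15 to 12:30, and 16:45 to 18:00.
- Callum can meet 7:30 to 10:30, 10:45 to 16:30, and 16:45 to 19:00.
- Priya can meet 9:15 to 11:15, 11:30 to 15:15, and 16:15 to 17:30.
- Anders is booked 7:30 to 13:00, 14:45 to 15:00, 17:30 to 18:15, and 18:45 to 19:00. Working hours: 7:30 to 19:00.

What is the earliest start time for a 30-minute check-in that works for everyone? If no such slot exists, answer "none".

Anders free within 07:30–19:00: 13:00–14:45, 15:00–17:30, 18:15–18:45.
Oren ∩ Callum: 07:30–10:30, 10:45–11:30, 12:15–12:30, 16:45–18:00.
Oren ∩ Callum ∩ Priya: 09:15–10:30, 10:45–11:15, 12:15–12:30, 16:45–17:30.
Oren ∩ Callum ∩ Priya ∩ Anders: 16:45–17:30.
Windows ≥ 30 min: 16:45–17:30.
Earliest such window starts at 16:45.

16:45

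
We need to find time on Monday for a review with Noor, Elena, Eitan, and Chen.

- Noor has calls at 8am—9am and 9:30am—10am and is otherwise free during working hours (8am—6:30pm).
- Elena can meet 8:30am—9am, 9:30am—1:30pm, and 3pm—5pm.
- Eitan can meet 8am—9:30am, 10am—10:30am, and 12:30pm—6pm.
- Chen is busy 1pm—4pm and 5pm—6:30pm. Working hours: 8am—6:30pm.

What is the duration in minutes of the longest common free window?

Noor free within 08:00–18:30: 09:00–09:30, 10:00–18:30.
Chen free within 08:00–18:30: 08:00–13:00, 16:00–17:00.
Noor ∩ Elena: 10:00–13:30, 15:00–17:00.
Noor ∩ Elena ∩ Eitan: 10:00–10:30, 12:30–13:30, 15:00–17:00.
Noor ∩ Elena ∩ Eitan ∩ Chen: 10:00–10:30, 12:30–13:00, 16:00–17:00.
Common window lengths: 30, 30, 60 min; longest is 60.

60 minutes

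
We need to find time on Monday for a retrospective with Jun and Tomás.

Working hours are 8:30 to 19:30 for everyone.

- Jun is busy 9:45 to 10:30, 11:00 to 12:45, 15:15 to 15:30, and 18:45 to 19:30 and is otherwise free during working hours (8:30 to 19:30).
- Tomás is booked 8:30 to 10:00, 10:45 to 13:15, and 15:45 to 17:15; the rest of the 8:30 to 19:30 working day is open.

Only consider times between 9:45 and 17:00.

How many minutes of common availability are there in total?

Jun free within 08:30–19:30: 08:30–09:45, 10:30–11:00, 12:45–15:15, 15:30–18:45.
Tomás free within 08:30–19:30: 10:00–10:45, 13:15–15:45, 17:15–19:30.
Jun ∩ Tomás: 10:30–10:45, 13:15–15:15, 15:30–15:45, 17:15–18:45.
Restricted to 09:45–17:00: 10:30–10:45, 13:15–15:15, 15:30–15:45.
Total common minutes: 15 + 120 + 15 = 150.

150 minutes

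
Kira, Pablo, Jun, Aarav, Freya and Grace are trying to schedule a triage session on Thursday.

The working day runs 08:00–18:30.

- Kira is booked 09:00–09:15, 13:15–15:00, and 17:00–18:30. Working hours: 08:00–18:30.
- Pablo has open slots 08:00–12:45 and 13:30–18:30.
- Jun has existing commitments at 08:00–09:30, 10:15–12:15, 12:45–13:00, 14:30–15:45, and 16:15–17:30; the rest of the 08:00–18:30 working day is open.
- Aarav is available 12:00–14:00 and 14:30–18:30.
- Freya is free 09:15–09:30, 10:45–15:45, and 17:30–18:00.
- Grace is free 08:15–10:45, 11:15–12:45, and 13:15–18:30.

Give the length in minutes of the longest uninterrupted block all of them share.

Kira free within 08:00–18:30: 08:00–09:00, 09:15–13:15, 15:00–17:00.
Jun free within 08:00–18:30: 09:30–10:15, 12:15–12:45, 13:00–14:30, 15:45–16:15, 17:30–18:30.
Kira ∩ Pablo: 08:00–09:00, 09:15–12:45, 15:00–17:00.
Kira ∩ Pablo ∩ Jun: 09:30–10:15, 12:15–12:45, 15:45–16:15.
Kira ∩ Pablo ∩ Jun ∩ Aarav: 12:15–12:45, 15:45–16:15.
Kira ∩ Pablo ∩ Jun ∩ Aarav ∩ Freya: 12:15–12:45.
Kira ∩ Pablo ∩ Jun ∩ Aarav ∩ Freya ∩ Grace: 12:15–12:45.
Single common window of 30 minutes.

30 minutes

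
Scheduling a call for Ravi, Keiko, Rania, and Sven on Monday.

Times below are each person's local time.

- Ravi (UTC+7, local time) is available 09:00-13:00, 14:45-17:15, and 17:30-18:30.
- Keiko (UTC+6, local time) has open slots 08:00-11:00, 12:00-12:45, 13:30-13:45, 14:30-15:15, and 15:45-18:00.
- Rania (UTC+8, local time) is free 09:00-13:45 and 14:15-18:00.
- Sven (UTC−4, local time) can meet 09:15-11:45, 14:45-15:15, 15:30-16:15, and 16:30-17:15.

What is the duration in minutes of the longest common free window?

0 minutes

Ravi → UTC: 02:00–06:00, 07:45–10:15, 10:30–11:30.
Keiko → UTC: 02:00–05:00, 06:00–06:45, 07:30–07:45, 08:30–09:15, 09:45–12:00.
Rania → UTC: 01:00–05:45, 06:15–10:00.
Sven → UTC: 13:15–15:45, 18:45–19:15, 19:30–20:15, 20:30–21:15.
Ravi ∩ Keiko: 02:00–05:00, 08:30–09:15, 09:45–10:15, 10:30–11:30.
Ravi ∩ Keiko ∩ Rania: 02:00–05:00, 08:30–09:15, 09:45–10:00.
Ravi ∩ Keiko ∩ Rania ∩ Sven: (none).
No common window.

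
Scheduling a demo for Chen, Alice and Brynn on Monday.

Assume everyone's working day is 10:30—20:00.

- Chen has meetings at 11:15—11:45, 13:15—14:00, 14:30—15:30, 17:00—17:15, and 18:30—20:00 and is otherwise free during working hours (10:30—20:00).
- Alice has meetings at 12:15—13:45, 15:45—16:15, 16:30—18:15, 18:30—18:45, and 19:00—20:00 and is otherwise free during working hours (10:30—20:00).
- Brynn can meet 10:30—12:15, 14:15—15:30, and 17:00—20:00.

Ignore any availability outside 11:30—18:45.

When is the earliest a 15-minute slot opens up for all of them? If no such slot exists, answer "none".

11:45

Chen free within 10:30–20:00: 10:30–11:15, 11:45–13:15, 14:00–14:30, 15:30–17:00, 17:15–18:30.
Alice free within 10:30–20:00: 10:30–12:15, 13:45–15:45, 16:15–16:30, 18:15–18:30, 18:45–19:00.
Chen ∩ Alice: 10:30–11:15, 11:45–12:15, 14:00–14:30, 15:30–15:45, 16:15–16:30, 18:15–18:30.
Chen ∩ Alice ∩ Brynn: 10:30–11:15, 11:45–12:15, 14:15–14:30, 18:15–18:30.
Restricted to 11:30–18:45: 11:45–12:15, 14:15–14:30, 18:15–18:30.
Windows ≥ 15 min: 11:45–12:15, 14:15–14:30, 18:15–18:30.
Earliest such window starts at 11:45.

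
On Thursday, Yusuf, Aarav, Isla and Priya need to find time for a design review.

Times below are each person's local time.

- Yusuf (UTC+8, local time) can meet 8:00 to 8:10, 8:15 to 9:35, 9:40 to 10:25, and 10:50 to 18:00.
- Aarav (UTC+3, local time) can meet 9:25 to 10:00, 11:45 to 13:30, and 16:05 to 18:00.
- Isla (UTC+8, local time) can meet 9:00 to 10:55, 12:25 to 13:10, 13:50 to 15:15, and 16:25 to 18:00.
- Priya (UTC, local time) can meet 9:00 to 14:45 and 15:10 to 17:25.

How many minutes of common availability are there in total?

60 minutes

Yusuf → UTC: 00:00–00:10, 00:15–01:35, 01:40–02:25, 02:50–10:00.
Aarav → UTC: 06:25–07:00, 08:45–10:30, 13:05–15:00.
Isla → UTC: 01:00–02:55, 04:25–05:10, 05:50–07:15, 08:25–10:00.
Priya → UTC: 09:00–14:45, 15:10–17:25.
Yusuf ∩ Aarav: 06:25–07:00, 08:45–10:00.
Yusuf ∩ Aarav ∩ Isla: 06:25–07:00, 08:45–10:00.
Yusuf ∩ Aarav ∩ Isla ∩ Priya: 09:00–10:00.
Total common minutes: 60.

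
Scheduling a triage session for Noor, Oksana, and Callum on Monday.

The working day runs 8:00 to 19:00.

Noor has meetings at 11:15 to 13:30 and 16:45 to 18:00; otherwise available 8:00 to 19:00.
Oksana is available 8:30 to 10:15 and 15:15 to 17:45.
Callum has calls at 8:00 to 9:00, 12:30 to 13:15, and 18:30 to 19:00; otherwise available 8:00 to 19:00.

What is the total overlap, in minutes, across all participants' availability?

Noor free within 08:00–19:00: 08:00–11:15, 13:30–16:45, 18:00–19:00.
Callum free within 08:00–19:00: 09:00–12:30, 13:15–18:30.
Noor ∩ Oksana: 08:30–10:15, 15:15–16:45.
Noor ∩ Oksana ∩ Callum: 09:00–10:15, 15:15–16:45.
Total common minutes: 75 + 90 = 165.

165 minutes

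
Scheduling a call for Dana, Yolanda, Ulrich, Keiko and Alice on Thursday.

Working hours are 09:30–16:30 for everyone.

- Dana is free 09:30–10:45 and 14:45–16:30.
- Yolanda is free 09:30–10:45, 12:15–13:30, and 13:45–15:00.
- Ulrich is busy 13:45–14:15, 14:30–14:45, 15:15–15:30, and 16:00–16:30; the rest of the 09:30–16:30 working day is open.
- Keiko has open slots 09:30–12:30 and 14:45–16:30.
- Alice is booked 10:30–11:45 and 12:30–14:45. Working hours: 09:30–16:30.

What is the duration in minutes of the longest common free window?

Ulrich free within 09:30–16:30: 09:30–13:45, 14:15–14:30, 14:45–15:15, 15:30–16:00.
Alice free within 09:30–16:30: 09:30–10:30, 11:45–12:30, 14:45–16:30.
Dana ∩ Yolanda: 09:30–10:45, 14:45–15:00.
Dana ∩ Yolanda ∩ Ulrich: 09:30–10:45, 14:45–15:00.
Dana ∩ Yolanda ∩ Ulrich ∩ Keiko: 09:30–10:45, 14:45–15:00.
Dana ∩ Yolanda ∩ Ulrich ∩ Keiko ∩ Alice: 09:30–10:30, 14:45–15:00.
Common window lengths: 60, 15 min; longest is 60.

60 minutes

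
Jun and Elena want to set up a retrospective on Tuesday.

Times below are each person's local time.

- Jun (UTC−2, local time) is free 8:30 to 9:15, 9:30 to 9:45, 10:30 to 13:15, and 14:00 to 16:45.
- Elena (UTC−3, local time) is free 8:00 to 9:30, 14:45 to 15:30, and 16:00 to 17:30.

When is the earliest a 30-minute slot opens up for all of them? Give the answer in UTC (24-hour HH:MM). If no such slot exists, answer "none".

Jun → UTC: 10:30–11:15, 11:30–11:45, 12:30–15:15, 16:00–18:45.
Elena → UTC: 11:00–12:30, 17:45–18:30, 19:00–20:30.
Jun ∩ Elena: 11:00–11:15, 11:30–11:45, 17:45–18:30.
Windows ≥ 30 min: 17:45–18:30.
Earliest such window starts at 17:45.

17:45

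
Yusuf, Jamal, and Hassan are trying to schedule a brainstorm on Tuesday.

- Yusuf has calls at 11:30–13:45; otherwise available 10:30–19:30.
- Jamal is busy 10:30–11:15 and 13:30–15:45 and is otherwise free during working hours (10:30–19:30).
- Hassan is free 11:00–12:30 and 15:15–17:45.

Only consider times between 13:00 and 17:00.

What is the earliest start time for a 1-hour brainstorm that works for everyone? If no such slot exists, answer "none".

Yusuf free within 10:30–19:30: 10:30–11:30, 13:45–19:30.
Jamal free within 10:30–19:30: 11:15–13:30, 15:45–19:30.
Yusuf ∩ Jamal: 11:15–11:30, 15:45–19:30.
Yusuf ∩ Jamal ∩ Hassan: 11:15–11:30, 15:45–17:45.
Restricted to 13:00–17:00: 15:45–17:00.
Windows ≥ 60 min: 15:45–17:00.
Earliest such window starts at 15:45.

15:45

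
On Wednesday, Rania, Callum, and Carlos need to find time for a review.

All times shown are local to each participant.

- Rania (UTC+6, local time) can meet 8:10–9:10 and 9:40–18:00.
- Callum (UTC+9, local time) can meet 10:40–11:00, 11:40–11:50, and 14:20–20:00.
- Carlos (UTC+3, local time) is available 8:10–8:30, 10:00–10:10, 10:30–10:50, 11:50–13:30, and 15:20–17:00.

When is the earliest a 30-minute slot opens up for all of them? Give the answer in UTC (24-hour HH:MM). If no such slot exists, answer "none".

Rania → UTC: 02:10–03:10, 03:40–12:00.
Callum → UTC: 01:40–02:00, 02:40–02:50, 05:20–11:00.
Carlos → UTC: 05:10–05:30, 07:00–07:10, 07:30–07:50, 08:50–10:30, 12:20–14:00.
Rania ∩ Callum: 02:40–02:50, 05:20–11:00.
Rania ∩ Callum ∩ Carlos: 05:20–05:30, 07:00–07:10, 07:30–07:50, 08:50–10:30.
Windows ≥ 30 min: 08:50–10:30.
Earliest such window starts at 08:50.

08:50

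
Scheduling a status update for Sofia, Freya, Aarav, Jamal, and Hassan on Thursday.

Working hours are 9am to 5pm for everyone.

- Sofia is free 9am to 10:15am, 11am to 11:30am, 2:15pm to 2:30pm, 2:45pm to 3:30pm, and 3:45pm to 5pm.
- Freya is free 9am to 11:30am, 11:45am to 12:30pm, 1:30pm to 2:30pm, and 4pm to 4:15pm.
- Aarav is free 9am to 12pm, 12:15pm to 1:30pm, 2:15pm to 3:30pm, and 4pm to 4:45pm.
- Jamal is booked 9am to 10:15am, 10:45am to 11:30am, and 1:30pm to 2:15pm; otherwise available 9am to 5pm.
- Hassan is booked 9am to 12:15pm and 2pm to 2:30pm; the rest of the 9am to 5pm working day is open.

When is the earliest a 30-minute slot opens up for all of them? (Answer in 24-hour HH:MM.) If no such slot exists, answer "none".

Jamal free within 09:00–17:00: 10:15–10:45, 11:30–13:30, 14:15–17:00.
Hassan free within 09:00–17:00: 12:15–14:00, 14:30–17:00.
Sofia ∩ Freya: 09:00–10:15, 11:00–11:30, 14:15–14:30, 16:00–16:15.
Sofia ∩ Freya ∩ Aarav: 09:00–10:15, 11:00–11:30, 14:15–14:30, 16:00–16:15.
Sofia ∩ Freya ∩ Aarav ∩ Jamal: 14:15–14:30, 16:00–16:15.
Sofia ∩ Freya ∩ Aarav ∩ Jamal ∩ Hassan: 16:00–16:15.
Windows ≥ 30 min: (none).

none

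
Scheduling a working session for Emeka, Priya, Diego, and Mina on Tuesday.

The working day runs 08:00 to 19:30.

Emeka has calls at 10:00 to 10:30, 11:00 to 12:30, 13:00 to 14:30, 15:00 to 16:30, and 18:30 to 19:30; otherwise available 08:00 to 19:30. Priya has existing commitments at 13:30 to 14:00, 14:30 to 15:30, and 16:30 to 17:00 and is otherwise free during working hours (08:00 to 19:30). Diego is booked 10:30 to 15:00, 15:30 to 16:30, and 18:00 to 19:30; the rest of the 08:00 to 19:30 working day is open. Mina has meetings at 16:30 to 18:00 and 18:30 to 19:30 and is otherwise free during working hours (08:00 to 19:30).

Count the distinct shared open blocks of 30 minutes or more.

Emeka free within 08:00–19:30: 08:00–10:00, 10:30–11:00, 12:30–13:00, 14:30–15:00, 16:30–18:30.
Priya free within 08:00–19:30: 08:00–13:30, 14:00–14:30, 15:30–16:30, 17:00–19:30.
Diego free within 08:00–19:30: 08:00–10:30, 15:00–15:30, 16:30–18:00.
Mina free within 08:00–19:30: 08:00–16:30, 18:00–18:30.
Emeka ∩ Priya: 08:00–10:00, 10:30–11:00, 12:30–13:00, 17:00–18:30.
Emeka ∩ Priya ∩ Diego: 08:00–10:00, 17:00–18:00.
Emeka ∩ Priya ∩ Diego ∩ Mina: 08:00–10:00.
Windows ≥ 30 min: 08:00–10:00.
That's 1 window.

1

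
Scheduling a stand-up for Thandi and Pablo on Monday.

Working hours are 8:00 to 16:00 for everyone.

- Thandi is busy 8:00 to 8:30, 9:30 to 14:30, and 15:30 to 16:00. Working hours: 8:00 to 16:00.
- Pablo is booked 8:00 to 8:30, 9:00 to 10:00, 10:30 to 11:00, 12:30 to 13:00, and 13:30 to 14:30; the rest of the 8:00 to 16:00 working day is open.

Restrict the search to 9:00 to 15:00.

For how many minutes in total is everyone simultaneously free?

Thandi free within 08:00–16:00: 08:30–09:30, 14:30–15:30.
Pablo free within 08:00–16:00: 08:30–09:00, 10:00–10:30, 11:00–12:30, 13:00–13:30, 14:30–16:00.
Thandi ∩ Pablo: 08:30–09:00, 14:30–15:30.
Restricted to 09:00–15:00: 14:30–15:00.
Total common minutes: 30.

30 minutes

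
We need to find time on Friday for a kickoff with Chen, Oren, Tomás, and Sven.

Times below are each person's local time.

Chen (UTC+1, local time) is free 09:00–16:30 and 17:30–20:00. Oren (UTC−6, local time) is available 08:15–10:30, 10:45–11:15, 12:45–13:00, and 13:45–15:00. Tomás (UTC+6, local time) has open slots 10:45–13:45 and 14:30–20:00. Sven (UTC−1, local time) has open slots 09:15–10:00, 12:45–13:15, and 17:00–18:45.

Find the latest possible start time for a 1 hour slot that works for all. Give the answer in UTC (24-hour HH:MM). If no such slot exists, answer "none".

Chen → UTC: 08:00–15:30, 16:30–19:00.
Oren → UTC: 14:15–16:30, 16:45–17:15, 18:45–19:00, 19:45–21:00.
Tomás → UTC: 04:45–07:45, 08:30–14:00.
Sven → UTC: 10:15–11:00, 13:45–14:15, 18:00–19:45.
Chen ∩ Oren: 14:15–15:30, 16:45–17:15, 18:45–19:00.
Chen ∩ Oren ∩ Tomás: (none).
Chen ∩ Oren ∩ Tomás ∩ Sven: (none).
Windows ≥ 60 min: (none).

none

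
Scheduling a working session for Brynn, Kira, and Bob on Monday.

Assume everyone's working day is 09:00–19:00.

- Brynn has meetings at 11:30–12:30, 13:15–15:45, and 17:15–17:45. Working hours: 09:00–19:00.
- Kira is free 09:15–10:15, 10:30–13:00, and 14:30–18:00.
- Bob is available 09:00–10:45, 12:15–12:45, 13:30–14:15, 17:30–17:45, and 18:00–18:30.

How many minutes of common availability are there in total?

Brynn free within 09:00–19:00: 09:00–11:30, 12:30–13:15, 15:45–17:15, 17:45–19:00.
Brynn ∩ Kira: 09:15–10:15, 10:30–11:30, 12:30–13:00, 15:45–17:15, 17:45–18:00.
Brynn ∩ Kira ∩ Bob: 09:15–10:15, 10:30–10:45, 12:30–12:45.
Total common minutes: 60 + 15 + 15 = 90.

90 minutes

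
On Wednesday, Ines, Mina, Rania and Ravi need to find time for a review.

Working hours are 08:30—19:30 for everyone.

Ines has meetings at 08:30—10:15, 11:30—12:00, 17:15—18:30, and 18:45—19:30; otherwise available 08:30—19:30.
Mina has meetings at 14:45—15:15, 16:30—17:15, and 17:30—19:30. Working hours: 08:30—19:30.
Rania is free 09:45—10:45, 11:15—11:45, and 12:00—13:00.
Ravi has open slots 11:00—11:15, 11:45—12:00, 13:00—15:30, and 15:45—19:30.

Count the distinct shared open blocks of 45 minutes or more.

Ines free within 08:30–19:30: 10:15–11:30, 12:00–17:15, 18:30–18:45.
Mina free within 08:30–19:30: 08:30–14:45, 15:15–16:30, 17:15–17:30.
Ines ∩ Mina: 10:15–11:30, 12:00–14:45, 15:15–16:30.
Ines ∩ Mina ∩ Rania: 10:15–10:45, 11:15–11:30, 12:00–13:00.
Ines ∩ Mina ∩ Rania ∩ Ravi: (none).
Windows ≥ 45 min: (none).
That's 0 windows.

0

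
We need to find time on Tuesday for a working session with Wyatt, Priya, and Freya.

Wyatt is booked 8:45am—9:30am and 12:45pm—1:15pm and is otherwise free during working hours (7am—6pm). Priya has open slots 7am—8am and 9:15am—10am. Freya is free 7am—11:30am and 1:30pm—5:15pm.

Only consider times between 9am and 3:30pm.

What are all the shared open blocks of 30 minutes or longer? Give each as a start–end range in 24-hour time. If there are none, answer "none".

Wyatt free within 07:00–18:00: 07:00–08:45, 09:30–12:45, 13:15–18:00.
Wyatt ∩ Priya: 07:00–08:00, 09:30–10:00.
Wyatt ∩ Priya ∩ Freya: 07:00–08:00, 09:30–10:00.
Restricted to 09:00–15:30: 09:30–10:00.
Windows ≥ 30 min: 09:30–10:00.

09:30–10:00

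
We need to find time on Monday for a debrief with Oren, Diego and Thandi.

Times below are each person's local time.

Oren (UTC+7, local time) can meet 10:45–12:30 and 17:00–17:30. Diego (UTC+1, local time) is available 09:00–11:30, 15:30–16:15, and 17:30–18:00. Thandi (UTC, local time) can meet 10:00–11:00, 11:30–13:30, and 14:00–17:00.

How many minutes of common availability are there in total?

Oren → UTC: 03:45–05:30, 10:00–10:30.
Diego → UTC: 08:00–10:30, 14:30–15:15, 16:30–17:00.
Thandi → UTC: 10:00–11:00, 11:30–13:30, 14:00–17:00.
Oren ∩ Diego: 10:00–10:30.
Oren ∩ Diego ∩ Thandi: 10:00–10:30.
Total common minutes: 30.

30 minutes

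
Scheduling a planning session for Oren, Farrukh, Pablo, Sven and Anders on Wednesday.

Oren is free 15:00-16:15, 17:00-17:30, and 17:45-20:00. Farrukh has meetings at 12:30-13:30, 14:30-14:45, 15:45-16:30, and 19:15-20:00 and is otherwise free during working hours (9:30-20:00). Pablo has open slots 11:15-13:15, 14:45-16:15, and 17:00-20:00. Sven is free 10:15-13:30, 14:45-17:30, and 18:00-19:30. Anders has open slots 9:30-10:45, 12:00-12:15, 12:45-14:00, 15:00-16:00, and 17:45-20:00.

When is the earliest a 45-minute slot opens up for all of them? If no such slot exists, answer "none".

15:00

Farrukh free within 09:30–20:00: 09:30–12:30, 13:30–14:30, 14:45–15:45, 16:30–19:15.
Oren ∩ Farrukh: 15:00–15:45, 17:00–17:30, 17:45–19:15.
Oren ∩ Farrukh ∩ Pablo: 15:00–15:45, 17:00–17:30, 17:45–19:15.
Oren ∩ Farrukh ∩ Pablo ∩ Sven: 15:00–15:45, 17:00–17:30, 18:00–19:15.
Oren ∩ Farrukh ∩ Pablo ∩ Sven ∩ Anders: 15:00–15:45, 18:00–19:15.
Windows ≥ 45 min: 15:00–15:45, 18:00–19:15.
Earliest such window starts at 15:00.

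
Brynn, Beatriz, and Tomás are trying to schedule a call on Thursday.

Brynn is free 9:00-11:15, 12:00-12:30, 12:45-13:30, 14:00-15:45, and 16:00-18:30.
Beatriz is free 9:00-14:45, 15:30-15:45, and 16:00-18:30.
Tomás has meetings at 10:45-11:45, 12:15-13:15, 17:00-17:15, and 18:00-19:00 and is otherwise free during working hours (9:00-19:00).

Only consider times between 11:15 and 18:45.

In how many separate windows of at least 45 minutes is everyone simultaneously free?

Tomás free within 09:00–19:00: 09:00–10:45, 11:45–12:15, 13:15–17:00, 17:15–18:00.
Brynn ∩ Beatriz: 09:00–11:15, 12:00–12:30, 12:45–13:30, 14:00–14:45, 15:30–15:45, 16:00–18:30.
Brynn ∩ Beatriz ∩ Tomás: 09:00–10:45, 12:00–12:15, 13:15–13:30, 14:00–14:45, 15:30–15:45, 16:00–17:00, 17:15–18:00.
Restricted to 11:15–18:45: 12:00–12:15, 13:15–13:30, 14:00–14:45, 15:30–15:45, 16:00–17:00, 17:15–18:00.
Windows ≥ 45 min: 14:00–14:45, 16:00–17:00, 17:15–18:00.
That's 3 windows.

3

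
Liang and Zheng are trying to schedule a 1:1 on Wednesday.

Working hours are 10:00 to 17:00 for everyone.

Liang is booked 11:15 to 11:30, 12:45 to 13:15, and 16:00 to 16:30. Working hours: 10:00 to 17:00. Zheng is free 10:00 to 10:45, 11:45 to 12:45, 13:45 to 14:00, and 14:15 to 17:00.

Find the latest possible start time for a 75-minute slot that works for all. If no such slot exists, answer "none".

14:45

Liang free within 10:00–17:00: 10:00–11:15, 11:30–12:45, 13:15–16:00, 16:30–17:00.
Liang ∩ Zheng: 10:00–10:45, 11:45–12:45, 13:45–14:00, 14:15–16:00, 16:30–17:00.
Windows ≥ 75 min: 14:15–16:00.
Latest start in the last window 14:15–16:00 is 16:00 − 75 min = 14:45.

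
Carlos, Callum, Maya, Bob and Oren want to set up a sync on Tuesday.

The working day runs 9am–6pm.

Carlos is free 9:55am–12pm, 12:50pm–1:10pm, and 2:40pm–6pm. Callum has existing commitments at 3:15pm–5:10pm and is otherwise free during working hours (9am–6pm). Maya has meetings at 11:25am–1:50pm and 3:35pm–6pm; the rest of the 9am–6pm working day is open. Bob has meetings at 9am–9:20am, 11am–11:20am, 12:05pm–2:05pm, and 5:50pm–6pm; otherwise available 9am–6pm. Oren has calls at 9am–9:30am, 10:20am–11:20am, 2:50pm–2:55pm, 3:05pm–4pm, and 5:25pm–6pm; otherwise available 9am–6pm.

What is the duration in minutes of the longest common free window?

25 minutes

Callum free within 09:00–18:00: 09:00–15:15, 17:10–18:00.
Maya free within 09:00–18:00: 09:00–11:25, 13:50–15:35.
Bob free within 09:00–18:00: 09:20–11:00, 11:20–12:05, 14:05–17:50.
Oren free within 09:00–18:00: 09:30–10:20, 11:20–14:50, 14:55–15:05, 16:00–17:25.
Carlos ∩ Callum: 09:55–12:00, 12:50–13:10, 14:40–15:15, 17:10–18:00.
Carlos ∩ Callum ∩ Maya: 09:55–11:25, 14:40–15:15.
Carlos ∩ Callum ∩ Maya ∩ Bob: 09:55–11:00, 11:20–11:25, 14:40–15:15.
Carlos ∩ Callum ∩ Maya ∩ Bob ∩ Oren: 09:55–10:20, 11:20–11:25, 14:40–14:50, 14:55–15:05.
Common window lengths: 25, 5, 10, 10 min; longest is 25.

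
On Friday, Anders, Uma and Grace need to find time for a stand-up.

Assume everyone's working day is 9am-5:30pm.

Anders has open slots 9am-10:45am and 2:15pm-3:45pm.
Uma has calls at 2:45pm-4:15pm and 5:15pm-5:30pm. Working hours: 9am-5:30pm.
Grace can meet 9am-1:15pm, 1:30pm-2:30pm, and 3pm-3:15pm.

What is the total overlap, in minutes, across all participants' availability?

120 minutes

Uma free within 09:00–17:30: 09:00–14:45, 16:15–17:15.
Anders ∩ Uma: 09:00–10:45, 14:15–14:45.
Anders ∩ Uma ∩ Grace: 09:00–10:45, 14:15–14:30.
Total common minutes: 105 + 15 = 120.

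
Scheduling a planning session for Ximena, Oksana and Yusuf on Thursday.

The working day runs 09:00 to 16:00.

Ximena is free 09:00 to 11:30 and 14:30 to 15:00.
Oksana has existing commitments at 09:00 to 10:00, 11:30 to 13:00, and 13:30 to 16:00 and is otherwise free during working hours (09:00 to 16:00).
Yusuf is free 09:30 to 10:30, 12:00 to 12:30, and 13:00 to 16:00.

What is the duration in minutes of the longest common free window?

30 minutes

Oksana free within 09:00–16:00: 10:00–11:30, 13:00–13:30.
Ximena ∩ Oksana: 10:00–11:30.
Ximena ∩ Oksana ∩ Yusuf: 10:00–10:30.
Single common window of 30 minutes.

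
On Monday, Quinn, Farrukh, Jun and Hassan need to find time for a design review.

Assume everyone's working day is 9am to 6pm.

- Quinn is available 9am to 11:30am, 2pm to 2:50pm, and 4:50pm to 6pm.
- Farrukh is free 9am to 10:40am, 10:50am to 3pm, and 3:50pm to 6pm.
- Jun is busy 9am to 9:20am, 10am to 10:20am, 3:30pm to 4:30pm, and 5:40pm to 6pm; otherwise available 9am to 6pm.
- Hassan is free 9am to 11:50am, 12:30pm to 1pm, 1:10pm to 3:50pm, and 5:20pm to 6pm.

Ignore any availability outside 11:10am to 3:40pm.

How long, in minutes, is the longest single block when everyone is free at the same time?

Jun free within 09:00–18:00: 09:20–10:00, 10:20–15:30, 16:30–17:40.
Quinn ∩ Farrukh: 09:00–10:40, 10:50–11:30, 14:00–14:50, 16:50–18:00.
Quinn ∩ Farrukh ∩ Jun: 09:20–10:00, 10:20–10:40, 10:50–11:30, 14:00–14:50, 16:50–17:40.
Quinn ∩ Farrukh ∩ Jun ∩ Hassan: 09:20–10:00, 10:20–10:40, 10:50–11:30, 14:00–14:50, 17:20–17:40.
Restricted to 11:10–15:40: 11:10–11:30, 14:00–14:50.
Common window lengths: 20, 50 min; longest is 50.

50 minutes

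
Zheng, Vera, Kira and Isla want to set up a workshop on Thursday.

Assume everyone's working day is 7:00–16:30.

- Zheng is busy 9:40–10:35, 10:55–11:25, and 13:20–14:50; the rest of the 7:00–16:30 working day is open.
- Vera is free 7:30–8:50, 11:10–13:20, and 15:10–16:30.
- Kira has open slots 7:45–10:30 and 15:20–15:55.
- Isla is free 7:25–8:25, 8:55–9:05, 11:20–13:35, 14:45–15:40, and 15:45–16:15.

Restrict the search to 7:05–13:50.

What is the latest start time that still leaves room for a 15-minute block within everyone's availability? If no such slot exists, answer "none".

Zheng free within 07:00–16:30: 07:00–09:40, 10:35–10:55, 11:25–13:20, 14:50–16:30.
Zheng ∩ Vera: 07:30–08:50, 11:25–13:20, 15:10–16:30.
Zheng ∩ Vera ∩ Kira: 07:45–08:50, 15:20–15:55.
Zheng ∩ Vera ∩ Kira ∩ Isla: 07:45–08:25, 15:20–15:40, 15:45–15:55.
Restricted to 07:05–13:50: 07:45–08:25.
Windows ≥ 15 min: 07:45–08:25.
Latest start in the last window 07:45–08:25 is 08:25 − 15 min = 08:10.

08:10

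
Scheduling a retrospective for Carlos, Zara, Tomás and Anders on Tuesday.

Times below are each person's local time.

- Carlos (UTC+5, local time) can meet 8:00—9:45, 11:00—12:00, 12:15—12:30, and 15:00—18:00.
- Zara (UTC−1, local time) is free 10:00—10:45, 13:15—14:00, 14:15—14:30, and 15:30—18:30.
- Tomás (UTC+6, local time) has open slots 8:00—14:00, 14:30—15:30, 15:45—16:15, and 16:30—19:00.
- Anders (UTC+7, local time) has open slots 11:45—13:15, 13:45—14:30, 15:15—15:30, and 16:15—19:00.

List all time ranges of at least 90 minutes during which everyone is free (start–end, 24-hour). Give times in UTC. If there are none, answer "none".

Carlos → UTC: 03:00–04:45, 06:00–07:00, 07:15–07:30, 10:00–13:00.
Zara → UTC: 11:00–11:45, 14:15–15:00, 15:15–15:30, 16:30–19:30.
Tomás → UTC: 02:00–08:00, 08:30–09:30, 09:45–10:15, 10:30–13:00.
Anders → UTC: 04:45–06:15, 06:45–07:30, 08:15–08:30, 09:15–12:00.
Carlos ∩ Zara: 11:00–11:45.
Carlos ∩ Zara ∩ Tomás: 11:00–11:45.
Carlos ∩ Zara ∩ Tomás ∩ Anders: 11:00–11:45.
Windows ≥ 90 min: (none).

none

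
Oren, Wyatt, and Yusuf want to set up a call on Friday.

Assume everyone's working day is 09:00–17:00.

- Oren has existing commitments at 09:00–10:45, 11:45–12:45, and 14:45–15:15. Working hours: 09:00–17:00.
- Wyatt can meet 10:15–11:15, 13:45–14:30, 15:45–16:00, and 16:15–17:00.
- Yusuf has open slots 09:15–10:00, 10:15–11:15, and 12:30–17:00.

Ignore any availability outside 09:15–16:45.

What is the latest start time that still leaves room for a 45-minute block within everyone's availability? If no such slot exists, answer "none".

13:45

Oren free within 09:00–17:00: 10:45–11:45, 12:45–14:45, 15:15–17:00.
Oren ∩ Wyatt: 10:45–11:15, 13:45–14:30, 15:45–16:00, 16:15–17:00.
Oren ∩ Wyatt ∩ Yusuf: 10:45–11:15, 13:45–14:30, 15:45–16:00, 16:15–17:00.
Restricted to 09:15–16:45: 10:45–11:15, 13:45–14:30, 15:45–16:00, 16:15–16:45.
Windows ≥ 45 min: 13:45–14:30.
Latest start in the last window 13:45–14:30 is 14:30 − 45 min = 13:45.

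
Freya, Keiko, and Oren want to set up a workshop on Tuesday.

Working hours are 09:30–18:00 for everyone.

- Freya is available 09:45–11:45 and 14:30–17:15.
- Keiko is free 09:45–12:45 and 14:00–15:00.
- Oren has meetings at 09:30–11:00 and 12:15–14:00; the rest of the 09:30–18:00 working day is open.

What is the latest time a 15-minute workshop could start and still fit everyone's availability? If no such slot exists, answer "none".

14:45

Oren free within 09:30–18:00: 11:00–12:15, 14:00–18:00.
Freya ∩ Keiko: 09:45–11:45, 14:30–15:00.
Freya ∩ Keiko ∩ Oren: 11:00–11:45, 14:30–15:00.
Windows ≥ 15 min: 11:00–11:45, 14:30–15:00.
Latest start in the last window 14:30–15:00 is 15:00 − 15 min = 14:45.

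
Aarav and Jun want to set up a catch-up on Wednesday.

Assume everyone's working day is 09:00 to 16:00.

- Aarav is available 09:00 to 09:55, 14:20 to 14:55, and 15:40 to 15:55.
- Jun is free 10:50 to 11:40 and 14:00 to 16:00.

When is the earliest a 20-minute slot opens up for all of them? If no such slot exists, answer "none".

Aarav ∩ Jun: 14:20–14:55, 15:40–15:55.
Windows ≥ 20 min: 14:20–14:55.
Earliest such window starts at 14:20.

14:20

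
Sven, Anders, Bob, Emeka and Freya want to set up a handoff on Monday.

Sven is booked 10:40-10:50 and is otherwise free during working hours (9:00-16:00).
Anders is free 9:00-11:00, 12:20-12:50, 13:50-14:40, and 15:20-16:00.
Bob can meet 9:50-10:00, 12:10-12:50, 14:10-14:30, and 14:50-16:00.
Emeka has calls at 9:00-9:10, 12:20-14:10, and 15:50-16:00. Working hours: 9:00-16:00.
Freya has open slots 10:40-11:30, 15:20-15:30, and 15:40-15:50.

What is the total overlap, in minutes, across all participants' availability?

20 minutes

Sven free within 09:00–16:00: 09:00–10:40, 10:50–16:00.
Emeka free within 09:00–16:00: 09:10–12:20, 14:10–15:50.
Sven ∩ Anders: 09:00–10:40, 10:50–11:00, 12:20–12:50, 13:50–14:40, 15:20–16:00.
Sven ∩ Anders ∩ Bob: 09:50–10:00, 12:20–12:50, 14:10–14:30, 15:20–16:00.
Sven ∩ Anders ∩ Bob ∩ Emeka: 09:50–10:00, 14:10–14:30, 15:20–15:50.
Sven ∩ Anders ∩ Bob ∩ Emeka ∩ Freya: 15:20–15:30, 15:40–15:50.
Total common minutes: 10 + 10 = 20.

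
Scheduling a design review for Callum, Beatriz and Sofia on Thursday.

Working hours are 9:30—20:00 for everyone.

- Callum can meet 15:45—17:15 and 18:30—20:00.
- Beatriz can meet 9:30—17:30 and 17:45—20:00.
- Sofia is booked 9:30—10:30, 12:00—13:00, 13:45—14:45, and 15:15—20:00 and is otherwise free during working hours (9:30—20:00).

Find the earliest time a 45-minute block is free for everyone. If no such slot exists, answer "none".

Sofia free within 09:30–20:00: 10:30–12:00, 13:00–13:45, 14:45–15:15.
Callum ∩ Beatriz: 15:45–17:15, 18:30–20:00.
Callum ∩ Beatriz ∩ Sofia: (none).
Windows ≥ 45 min: (none).

none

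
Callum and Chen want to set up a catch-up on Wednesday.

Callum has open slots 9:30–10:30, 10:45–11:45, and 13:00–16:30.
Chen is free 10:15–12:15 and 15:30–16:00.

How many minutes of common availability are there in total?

105 minutes

Callum ∩ Chen: 10:15–10:30, 10:45–11:45, 15:30–16:00.
Total common minutes: 15 + 60 + 30 = 105.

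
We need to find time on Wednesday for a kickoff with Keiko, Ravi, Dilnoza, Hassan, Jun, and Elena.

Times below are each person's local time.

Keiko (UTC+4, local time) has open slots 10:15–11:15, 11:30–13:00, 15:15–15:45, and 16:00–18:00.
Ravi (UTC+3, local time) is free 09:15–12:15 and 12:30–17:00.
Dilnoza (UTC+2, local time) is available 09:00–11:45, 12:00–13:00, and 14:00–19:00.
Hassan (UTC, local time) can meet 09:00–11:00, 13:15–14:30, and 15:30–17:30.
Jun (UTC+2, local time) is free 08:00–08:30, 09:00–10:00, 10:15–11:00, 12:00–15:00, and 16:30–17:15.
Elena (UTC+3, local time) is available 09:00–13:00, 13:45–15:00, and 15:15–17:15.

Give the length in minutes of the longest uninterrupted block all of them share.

Keiko → UTC: 06:15–07:15, 07:30–09:00, 11:15–11:45, 12:00–14:00.
Ravi → UTC: 06:15–09:15, 09:30–14:00.
Dilnoza → UTC: 07:00–09:45, 10:00–11:00, 12:00–17:00.
Hassan → UTC: 09:00–11:00, 13:15–14:30, 15:30–17:30.
Jun → UTC: 06:00–06:30, 07:00–08:00, 08:15–09:00, 10:00–13:00, 14:30–15:15.
Elena → UTC: 06:00–10:00, 10:45–12:00, 12:15–14:15.
Keiko ∩ Ravi: 06:15–07:15, 07:30–09:00, 11:15–11:45, 12:00–14:00.
Keiko ∩ Ravi ∩ Dilnoza: 07:00–07:15, 07:30–09:00, 12:00–14:00.
Keiko ∩ Ravi ∩ Dilnoza ∩ Hassan: 13:15–14:00.
Keiko ∩ Ravi ∩ Dilnoza ∩ Hassan ∩ Jun: (none).
Keiko ∩ Ravi ∩ Dilnoza ∩ Hassan ∩ Jun ∩ Elena: (none).
No common window.

0 minutes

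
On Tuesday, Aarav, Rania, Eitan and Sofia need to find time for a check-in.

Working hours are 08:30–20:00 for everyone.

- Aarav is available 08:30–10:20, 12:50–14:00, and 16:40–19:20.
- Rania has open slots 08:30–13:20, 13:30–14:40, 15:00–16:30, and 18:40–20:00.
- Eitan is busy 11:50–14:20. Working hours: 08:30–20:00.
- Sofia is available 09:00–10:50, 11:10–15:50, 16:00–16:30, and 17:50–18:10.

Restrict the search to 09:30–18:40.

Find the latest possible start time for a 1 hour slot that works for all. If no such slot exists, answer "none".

none

Eitan free within 08:30–20:00: 08:30–11:50, 14:20–20:00.
Aarav ∩ Rania: 08:30–10:20, 12:50–13:20, 13:30–14:00, 18:40–19:20.
Aarav ∩ Rania ∩ Eitan: 08:30–10:20, 18:40–19:20.
Aarav ∩ Rania ∩ Eitan ∩ Sofia: 09:00–10:20.
Restricted to 09:30–18:40: 09:30–10:20.
Windows ≥ 60 min: (none).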